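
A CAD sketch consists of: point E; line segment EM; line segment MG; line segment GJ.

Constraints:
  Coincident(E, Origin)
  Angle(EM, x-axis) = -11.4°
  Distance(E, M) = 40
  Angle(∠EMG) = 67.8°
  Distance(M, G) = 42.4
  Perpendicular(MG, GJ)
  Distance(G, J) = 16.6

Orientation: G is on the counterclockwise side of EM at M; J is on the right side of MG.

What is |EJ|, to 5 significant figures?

60.177

∠EMG = 67.8°, so MG runs at -11.4° + (180° − 67.8°) = 100.80° from the x-axis; with |MG| = 42.4, G = M + 42.4·(cos 100.80°, sin 100.80°) = (31.266, 33.743). MG ⟂ GJ; with |GJ| = 16.6 on the right of MG, J = G + 16.6·(0.98229, 0.18738) = (47.572, 36.853). Then |EJ| = |J − E| = 60.177.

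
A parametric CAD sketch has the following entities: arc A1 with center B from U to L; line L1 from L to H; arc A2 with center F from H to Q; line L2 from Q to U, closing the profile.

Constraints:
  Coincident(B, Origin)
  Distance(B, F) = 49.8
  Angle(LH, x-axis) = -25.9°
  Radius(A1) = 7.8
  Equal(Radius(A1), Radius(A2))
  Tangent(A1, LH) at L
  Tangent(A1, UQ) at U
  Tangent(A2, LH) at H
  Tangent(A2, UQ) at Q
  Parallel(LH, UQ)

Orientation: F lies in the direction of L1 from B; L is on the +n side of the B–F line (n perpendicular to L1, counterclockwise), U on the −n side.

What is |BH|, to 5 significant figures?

50.407

Tangency of A1 to both parallel lines with radius 7.8 puts L and U at B ± 7.8·n: L = (3.4071, 7.0166), U = (-3.4071, -7.0166). Equal radii place H and Q the same way about F: H = F + 7.8·n = (48.205, -14.736), Q = F − 7.8·n = (41.391, -28.769). Then |BH| = |H − B| = 50.407.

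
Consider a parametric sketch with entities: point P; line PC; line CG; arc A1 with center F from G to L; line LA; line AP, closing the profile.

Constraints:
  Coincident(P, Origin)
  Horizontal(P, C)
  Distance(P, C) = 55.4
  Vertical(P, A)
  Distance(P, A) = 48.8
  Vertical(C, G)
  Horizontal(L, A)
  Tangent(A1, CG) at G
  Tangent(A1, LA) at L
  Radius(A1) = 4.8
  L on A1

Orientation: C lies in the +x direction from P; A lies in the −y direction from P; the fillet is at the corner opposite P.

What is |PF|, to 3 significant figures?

67.1

P is at the origin; P and C share the same y with |PC| = 55.4 and C on the +x side, so C = (55.4, 0.00). PA is vertical with |PA| = 48.8 and A on the −y side, so A = (0.00, -48.8). The virtual corner opposite P is at (55.4, -48.8). Tangency of A1 to CG means the radius FG is perpendicular to CG and tangency of A1 to LA means the radius FL is perpendicular to LA, with radius 4.8, so the center F sits 4.8 in from both sides at F = (50.6, -44.0). Then |PF| = |F − P| = 67.1.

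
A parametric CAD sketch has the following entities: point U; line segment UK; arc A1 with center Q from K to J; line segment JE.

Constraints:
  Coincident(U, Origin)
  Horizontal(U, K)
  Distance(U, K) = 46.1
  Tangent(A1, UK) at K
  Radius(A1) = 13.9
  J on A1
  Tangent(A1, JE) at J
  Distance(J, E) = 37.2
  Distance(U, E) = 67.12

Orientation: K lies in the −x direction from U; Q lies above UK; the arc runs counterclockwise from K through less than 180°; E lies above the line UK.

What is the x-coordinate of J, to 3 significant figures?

-32.5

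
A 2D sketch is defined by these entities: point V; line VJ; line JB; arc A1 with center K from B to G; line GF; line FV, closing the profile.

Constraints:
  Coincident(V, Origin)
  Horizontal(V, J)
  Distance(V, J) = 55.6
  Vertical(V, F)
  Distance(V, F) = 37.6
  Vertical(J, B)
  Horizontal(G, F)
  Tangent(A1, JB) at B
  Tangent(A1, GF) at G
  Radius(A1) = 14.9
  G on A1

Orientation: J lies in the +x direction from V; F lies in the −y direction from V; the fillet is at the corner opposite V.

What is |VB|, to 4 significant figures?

60.06

The virtual corner opposite V is at (55.60, -37.60). The tangent condition forces KB to be normal to JB and A1 meets GF tangentially, so KG is at right angles to GF, with radius 14.9, so the center K sits 14.9 in from both sides at K = (40.70, -22.70). That places the tangent points at B = (55.60, -22.70) on JB and G = (40.70, -37.60) on GF. Then |VB| = |B − V| = 60.06.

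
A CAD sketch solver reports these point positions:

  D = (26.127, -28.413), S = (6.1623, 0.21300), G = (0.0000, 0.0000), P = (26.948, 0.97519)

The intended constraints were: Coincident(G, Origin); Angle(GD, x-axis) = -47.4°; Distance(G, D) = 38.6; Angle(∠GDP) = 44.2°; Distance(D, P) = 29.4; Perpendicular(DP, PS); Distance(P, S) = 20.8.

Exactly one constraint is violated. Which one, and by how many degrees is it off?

Perpendicular(DP, PS) — off by 3.70°.

G = (0.00, 0.00) ✓; GD at -47.40° ✓; |GD| = 38.60 ✓; ∠GDP = 44.20° ✓; |DP| = 29.40 ✓; ∠(DP, PS) = 93.70° ✗; |PS| = 20.80 ✓.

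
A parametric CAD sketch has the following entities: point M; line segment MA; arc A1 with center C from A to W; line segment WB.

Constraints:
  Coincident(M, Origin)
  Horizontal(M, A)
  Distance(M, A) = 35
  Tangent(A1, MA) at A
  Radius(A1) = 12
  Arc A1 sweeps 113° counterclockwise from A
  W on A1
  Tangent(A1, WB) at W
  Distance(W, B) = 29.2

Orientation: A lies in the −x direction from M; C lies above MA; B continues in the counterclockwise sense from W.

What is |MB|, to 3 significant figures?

56.1

M is at the origin; MA is horizontal with |MA| = 35.0 and A on the −x side, so A = (-35.0, 0.00). Tangency of A1 to MA means the radius CA is perpendicular to MA, so C = A + (0, 12) = (-35.0, 12.0). On A1, A sits at bearing -90° from C; a 113° counterclockwise sweep puts W at bearing 23°, so W = C + 12.0·(cos 23°, sin 23°) = (-24.0, 16.7). Since A1 is tangent to WB there, CW ⟂ WB, so WB runs along (−sin 23°, cos 23°); with |WB| = 29.2, B = (-35.4, 43.6). Then |MB| = |B − M| = 56.1.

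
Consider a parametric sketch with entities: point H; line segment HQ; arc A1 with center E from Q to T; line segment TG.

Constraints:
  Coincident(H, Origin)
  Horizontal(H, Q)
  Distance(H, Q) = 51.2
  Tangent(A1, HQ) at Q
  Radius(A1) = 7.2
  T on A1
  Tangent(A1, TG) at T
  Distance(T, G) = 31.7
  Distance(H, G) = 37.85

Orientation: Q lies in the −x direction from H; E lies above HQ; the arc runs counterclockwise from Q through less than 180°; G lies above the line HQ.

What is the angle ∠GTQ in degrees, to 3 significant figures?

154°

H is at the origin; HQ is horizontal with |HQ| = 51.2 and Q on the −x side, so Q = (-51.2, 0.00). A1 meets HQ tangentially, so EQ is at right angles to HQ, so E = Q + (0, 7.2) = (-51.2, 7.20). Since ET ⟂ TG (tangency), |EG| = √(7.2² + 31.7²) = 32.5 regardless of where T sits on A1. So G lies on both circle(H, 37.85) and circle(E, 32.5); the above-HQ intersection is G = (-25.9, 27.6). T is the foot of the tangent from G: T = (-45.6, 2.74).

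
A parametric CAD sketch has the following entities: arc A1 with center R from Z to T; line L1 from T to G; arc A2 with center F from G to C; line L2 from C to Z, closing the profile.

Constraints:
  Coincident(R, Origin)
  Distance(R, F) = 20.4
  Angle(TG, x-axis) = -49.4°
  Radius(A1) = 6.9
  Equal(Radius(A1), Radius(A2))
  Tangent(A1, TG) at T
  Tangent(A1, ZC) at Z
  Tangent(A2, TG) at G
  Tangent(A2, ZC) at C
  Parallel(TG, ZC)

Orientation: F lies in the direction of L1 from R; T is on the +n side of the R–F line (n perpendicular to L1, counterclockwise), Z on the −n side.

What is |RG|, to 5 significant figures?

21.535

The slot axis is L1's direction at -49.4°, so u = (cos -49.4°, sin -49.4°) = (0.65077, -0.75927) and n = (−sin -49.4°, cos -49.4°) = (0.75927, 0.65077). R is at the origin and F lies 20.4 along u from R, so F = 20.4·u = (13.276, -15.489). Tangency of A1 to both parallel lines with radius 6.9 puts T and Z at R ± 6.9·n: T = (5.2390, 4.4903), Z = (-5.2390, -4.4903). Equal radii place G and C the same way about F: G = F + 6.9·n = (18.515, -10.999), C = F − 6.9·n = (8.0368, -19.979). Then |RG| = |G − R| = 21.535.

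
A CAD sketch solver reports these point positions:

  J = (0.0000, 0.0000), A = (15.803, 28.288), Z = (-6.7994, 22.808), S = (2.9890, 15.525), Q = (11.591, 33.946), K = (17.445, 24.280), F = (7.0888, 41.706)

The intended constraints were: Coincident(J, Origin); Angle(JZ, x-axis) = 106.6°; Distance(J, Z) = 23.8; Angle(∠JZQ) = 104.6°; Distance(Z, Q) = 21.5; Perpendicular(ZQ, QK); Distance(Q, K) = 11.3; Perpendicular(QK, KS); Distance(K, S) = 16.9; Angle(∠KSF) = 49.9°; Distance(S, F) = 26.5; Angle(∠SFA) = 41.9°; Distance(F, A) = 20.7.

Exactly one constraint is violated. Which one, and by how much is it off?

Distance(F, A) = 20.7 — off by 4.70.

J = (0.00, 0.00) ✓; JZ at 106.6° ✓; |JZ| = 23.80 ✓; ∠JZQ = 104.6° ✓; |ZQ| = 21.50 ✓; ∠(ZQ, QK) = 90.00° ✓; |QK| = 11.30 ✓; ∠(QK, KS) = 90.00° ✓; |KS| = 16.90 ✓; ∠KSF = 49.90° ✓; |SF| = 26.50 ✓; ∠SFA = 41.90° ✓; |FA| = 16.00 ✗.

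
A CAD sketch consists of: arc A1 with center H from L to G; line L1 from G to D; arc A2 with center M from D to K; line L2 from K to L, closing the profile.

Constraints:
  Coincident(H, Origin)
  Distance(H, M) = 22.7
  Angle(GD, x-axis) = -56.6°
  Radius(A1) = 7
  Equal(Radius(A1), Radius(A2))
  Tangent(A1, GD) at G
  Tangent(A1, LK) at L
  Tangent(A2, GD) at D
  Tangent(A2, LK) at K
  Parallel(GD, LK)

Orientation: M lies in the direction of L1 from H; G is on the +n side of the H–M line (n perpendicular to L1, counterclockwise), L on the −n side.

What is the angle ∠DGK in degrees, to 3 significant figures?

31.7°

The slot axis is L1's direction at -56.6°, so u = (cos -56.6°, sin -56.6°) = (0.550, -0.835) and n = (−sin -56.6°, cos -56.6°) = (0.835, 0.550). H is at the origin and M lies 22.7 along u from H, so M = 22.7·u = (12.5, -19.0). Tangency of A1 to both parallel lines with radius 7.0 puts G and L at H ± 7.0·n: G = (5.84, 3.85), L = (-5.84, -3.85). Equal radii place D and K the same way about M: D = M + 7.0·n = (18.3, -15.1), K = M − 7.0·n = (6.65, -22.8). Then cos ∠DGK = GD·GK / (|GD||GK|), giving 31.7°.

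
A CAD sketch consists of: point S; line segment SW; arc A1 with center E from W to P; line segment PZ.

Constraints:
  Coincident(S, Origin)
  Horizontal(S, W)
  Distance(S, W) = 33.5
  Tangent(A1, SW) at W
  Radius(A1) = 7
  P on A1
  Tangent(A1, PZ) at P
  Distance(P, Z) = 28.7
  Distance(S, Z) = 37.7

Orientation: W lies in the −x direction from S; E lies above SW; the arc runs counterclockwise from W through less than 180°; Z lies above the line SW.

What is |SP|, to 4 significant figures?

27.25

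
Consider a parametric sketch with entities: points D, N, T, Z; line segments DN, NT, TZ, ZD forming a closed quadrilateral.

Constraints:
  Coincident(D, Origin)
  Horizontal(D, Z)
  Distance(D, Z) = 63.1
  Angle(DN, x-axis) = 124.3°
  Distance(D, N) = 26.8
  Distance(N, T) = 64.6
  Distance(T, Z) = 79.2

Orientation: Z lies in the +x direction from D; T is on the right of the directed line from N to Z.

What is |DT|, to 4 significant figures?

41.78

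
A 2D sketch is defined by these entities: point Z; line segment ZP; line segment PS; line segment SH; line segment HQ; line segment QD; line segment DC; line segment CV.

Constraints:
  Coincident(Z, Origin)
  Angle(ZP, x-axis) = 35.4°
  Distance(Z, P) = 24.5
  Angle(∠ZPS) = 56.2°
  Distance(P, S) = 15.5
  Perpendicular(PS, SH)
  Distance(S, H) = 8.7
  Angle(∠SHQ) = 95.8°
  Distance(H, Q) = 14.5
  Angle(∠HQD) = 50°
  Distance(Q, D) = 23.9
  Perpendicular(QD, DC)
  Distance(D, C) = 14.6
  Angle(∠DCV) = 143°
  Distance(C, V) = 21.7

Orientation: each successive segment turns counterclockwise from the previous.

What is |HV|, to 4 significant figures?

20.88

The perpendicularity gives DC at right angles to QD, so DC runs at -166.6°; with |DC| = 14.6, C = (-4.385, 24.94). ∠DCV = 143.0° gives CV at -129.6° from the x-axis; with |CV| = 21.7, V = (-18.22, 8.217). Then |HV| = |V − H| = 20.88.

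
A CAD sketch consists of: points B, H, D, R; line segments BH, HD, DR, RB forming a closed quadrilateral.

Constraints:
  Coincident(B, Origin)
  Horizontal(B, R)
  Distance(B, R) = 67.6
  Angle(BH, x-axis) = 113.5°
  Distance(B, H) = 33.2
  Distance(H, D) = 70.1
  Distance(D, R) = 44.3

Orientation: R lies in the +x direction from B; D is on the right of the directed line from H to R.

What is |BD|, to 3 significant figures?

39.0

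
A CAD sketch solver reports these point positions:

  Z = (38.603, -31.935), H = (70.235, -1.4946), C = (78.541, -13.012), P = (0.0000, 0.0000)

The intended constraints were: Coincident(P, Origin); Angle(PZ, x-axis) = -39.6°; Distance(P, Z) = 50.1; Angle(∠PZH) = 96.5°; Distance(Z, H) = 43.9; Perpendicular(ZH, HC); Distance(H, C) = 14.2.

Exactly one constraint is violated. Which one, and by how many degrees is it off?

Perpendicular(ZH, HC) — off by 8.10°.

P = (0.00, 0.00) ✓; PZ at -39.60° ✓; |PZ| = 50.10 ✓; ∠PZH = 96.50° ✓; |ZH| = 43.90 ✓; ∠(ZH, HC) = 98.10° ✗; |HC| = 14.20 ✓.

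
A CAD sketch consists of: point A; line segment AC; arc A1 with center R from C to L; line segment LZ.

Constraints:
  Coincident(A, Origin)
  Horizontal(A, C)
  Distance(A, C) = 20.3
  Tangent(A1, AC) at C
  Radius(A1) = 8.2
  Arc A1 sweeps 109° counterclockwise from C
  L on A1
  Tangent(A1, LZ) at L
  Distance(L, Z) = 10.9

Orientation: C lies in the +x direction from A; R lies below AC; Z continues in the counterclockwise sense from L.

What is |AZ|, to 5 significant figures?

26.598

A is at the origin; A and C share the same y with |AC| = 20.3 and C on the +x side, so C = (20.300, 0.0000). The tangent condition forces RC to be normal to AC, so R = C + (0, -8.2) = (20.300, -8.2000). On A1, C sits at bearing 90° from R; a 109° counterclockwise sweep puts L at bearing 199°, so L = R + 8.2·(cos 199°, sin 199°) = (12.547, -10.870). Since A1 is tangent to LZ there, RL ⟂ LZ, so LZ runs along (−sin 199°, cos 199°); with |LZ| = 10.9, Z = (16.095, -21.176). Then |AZ| = |Z − A| = 26.598.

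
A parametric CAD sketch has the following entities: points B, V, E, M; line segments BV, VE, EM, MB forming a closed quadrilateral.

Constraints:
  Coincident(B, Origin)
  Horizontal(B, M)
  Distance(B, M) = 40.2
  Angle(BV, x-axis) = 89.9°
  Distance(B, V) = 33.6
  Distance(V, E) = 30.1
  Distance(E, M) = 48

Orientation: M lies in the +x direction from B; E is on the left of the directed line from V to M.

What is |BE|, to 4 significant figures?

53.74

Checks: |VE| = 30.10 ✓; |EM| = 48.00 ✓.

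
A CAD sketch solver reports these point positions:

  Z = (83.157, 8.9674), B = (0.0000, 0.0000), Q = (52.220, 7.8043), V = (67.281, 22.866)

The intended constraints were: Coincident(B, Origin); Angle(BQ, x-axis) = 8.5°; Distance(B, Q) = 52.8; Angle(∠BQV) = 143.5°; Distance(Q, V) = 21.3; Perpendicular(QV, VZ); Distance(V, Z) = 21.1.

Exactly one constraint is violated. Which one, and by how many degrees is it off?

Perpendicular(QV, VZ) — off by 3.80°.

B = (0.00, 0.00) ✓; BQ at 8.500° ✓; |BQ| = 52.80 ✓; ∠BQV = 143.5° ✓; |QV| = 21.30 ✓; ∠(QV, VZ) = 86.20° ✗; |VZ| = 21.10 ✓.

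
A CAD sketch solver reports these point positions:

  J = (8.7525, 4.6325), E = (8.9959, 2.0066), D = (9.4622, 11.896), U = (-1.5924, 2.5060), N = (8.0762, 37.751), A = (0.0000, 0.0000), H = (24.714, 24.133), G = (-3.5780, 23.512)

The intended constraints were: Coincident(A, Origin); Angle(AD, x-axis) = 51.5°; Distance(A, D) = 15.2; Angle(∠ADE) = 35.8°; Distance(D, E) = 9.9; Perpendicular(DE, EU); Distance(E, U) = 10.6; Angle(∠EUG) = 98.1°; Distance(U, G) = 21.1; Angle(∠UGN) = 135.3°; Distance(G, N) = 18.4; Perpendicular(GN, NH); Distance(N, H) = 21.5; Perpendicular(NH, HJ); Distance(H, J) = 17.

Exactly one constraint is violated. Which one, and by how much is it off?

Distance(H, J) = 17 — off by 8.20.

A = (0.00, 0.00) ✓; AD at 51.50° ✓; |AD| = 15.20 ✓; ∠ADE = 35.80° ✓; |DE| = 9.900 ✓; ∠(DE, EU) = 90.00° ✓; |EU| = 10.60 ✓; ∠EUG = 98.10° ✓; |UG| = 21.10 ✓; ∠UGN = 135.3° ✓; |GN| = 18.40 ✓; ∠(GN, NH) = 90.00° ✓; |NH| = 21.50 ✓; ∠(NH, HJ) = 90.00° ✓; |HJ| = 25.20 ✗.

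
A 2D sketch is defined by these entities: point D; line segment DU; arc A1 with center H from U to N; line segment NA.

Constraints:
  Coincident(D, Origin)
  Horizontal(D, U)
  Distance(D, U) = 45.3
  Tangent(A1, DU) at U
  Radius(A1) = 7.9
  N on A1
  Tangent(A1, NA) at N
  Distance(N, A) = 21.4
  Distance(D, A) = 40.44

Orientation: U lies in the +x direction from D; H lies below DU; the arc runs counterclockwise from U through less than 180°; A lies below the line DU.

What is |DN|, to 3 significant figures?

38.2

D is at the origin; D and U share the same y with |DU| = 45.3 and U on the +x side, so U = (45.3, 0.00). Since A1 is tangent to DU there, HU ⟂ DU, so H = U + (0, -7.9) = (45.3, -7.90). Since HN ⟂ NA (tangency), |HA| = √(7.9² + 21.4²) = 22.8 regardless of where N sits on A1. So A lies on both circle(D, 40.44) and circle(H, 22.8); the below-DU intersection is A = (31.1, -25.8). N is the foot of the tangent from A: N = (37.8, -5.45).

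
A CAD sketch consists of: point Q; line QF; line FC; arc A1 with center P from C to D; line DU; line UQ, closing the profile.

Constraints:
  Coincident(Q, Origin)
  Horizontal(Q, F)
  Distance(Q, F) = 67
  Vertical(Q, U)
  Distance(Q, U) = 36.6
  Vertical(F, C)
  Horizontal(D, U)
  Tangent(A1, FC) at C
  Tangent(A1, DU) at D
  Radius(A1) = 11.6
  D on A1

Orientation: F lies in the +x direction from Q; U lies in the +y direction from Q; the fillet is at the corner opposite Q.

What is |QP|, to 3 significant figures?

60.8

Q and U share the same x with |QU| = 36.6 and U on the +y side, so U = (0.00, 36.6). The virtual corner opposite Q is at (67.0, 36.6). A1 meets FC tangentially, so PC is at right angles to FC and since A1 is tangent to DU there, PD ⟂ DU, with radius 11.6, so the center P sits 11.6 in from both sides at P = (55.4, 25.0). Then |QP| = |P − Q| = 60.8.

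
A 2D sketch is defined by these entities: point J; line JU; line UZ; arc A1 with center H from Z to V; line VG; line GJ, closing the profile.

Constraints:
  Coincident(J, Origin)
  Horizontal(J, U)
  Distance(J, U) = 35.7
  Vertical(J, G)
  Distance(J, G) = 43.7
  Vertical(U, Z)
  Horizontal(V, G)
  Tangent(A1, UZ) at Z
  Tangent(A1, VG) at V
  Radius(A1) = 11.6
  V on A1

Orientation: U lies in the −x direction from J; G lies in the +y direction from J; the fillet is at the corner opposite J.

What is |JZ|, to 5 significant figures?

48.009

J is at the origin; J and U share the same y with |JU| = 35.7 and U on the −x side, so U = (-35.700, 0.0000). JG is vertical with |JG| = 43.7 and G on the +y side, so G = (0.0000, 43.700). The virtual corner opposite J is at (-35.700, 43.700). Since A1 is tangent to UZ there, HZ ⟂ UZ and the tangent condition forces HV to be normal to VG, with radius 11.6, so the center H sits 11.6 in from both sides at H = (-24.100, 32.100). That places the tangent points at Z = (-35.700, 32.100) on UZ and V = (-24.100, 43.700) on VG. Then |JZ| = |Z − J| = 48.009.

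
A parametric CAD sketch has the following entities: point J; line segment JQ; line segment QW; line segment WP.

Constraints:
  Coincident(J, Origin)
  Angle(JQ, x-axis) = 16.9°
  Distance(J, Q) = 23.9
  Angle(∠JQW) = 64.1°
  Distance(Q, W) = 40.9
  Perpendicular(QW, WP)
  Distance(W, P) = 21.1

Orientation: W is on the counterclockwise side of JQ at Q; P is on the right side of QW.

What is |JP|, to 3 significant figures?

52.4

∠JQW = 64.1°, so QW runs at 16.9° + (180° − 64.1°) = 133° from the x-axis; with |QW| = 40.9, W = Q + 40.9·(cos 133°, sin 133°) = (-4.92, 37.0). QW ⟂ WP; with |WP| = 21.1 on the right of QW, P = W + 21.1·(0.734, 0.679) = (10.6, 51.3). Then |JP| = |P − J| = 52.4.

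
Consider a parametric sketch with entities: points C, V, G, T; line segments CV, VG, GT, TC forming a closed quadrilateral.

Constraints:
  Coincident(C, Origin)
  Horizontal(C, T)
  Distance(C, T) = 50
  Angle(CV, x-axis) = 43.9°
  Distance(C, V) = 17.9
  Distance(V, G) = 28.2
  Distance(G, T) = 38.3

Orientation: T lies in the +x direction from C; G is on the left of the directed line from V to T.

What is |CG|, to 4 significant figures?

46.06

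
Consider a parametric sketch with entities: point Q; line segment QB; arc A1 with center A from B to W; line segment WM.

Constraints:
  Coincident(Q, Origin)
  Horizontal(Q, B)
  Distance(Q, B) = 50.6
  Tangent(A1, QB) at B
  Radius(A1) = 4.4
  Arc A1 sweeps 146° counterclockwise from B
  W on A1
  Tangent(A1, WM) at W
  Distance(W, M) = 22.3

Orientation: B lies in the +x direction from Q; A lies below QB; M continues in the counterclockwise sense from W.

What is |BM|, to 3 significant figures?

26.0

On A1, B sits at bearing 90° from A; a 146° counterclockwise sweep puts W at bearing 236°, so W = A + 4.4·(cos 236°, sin 236°) = (48.1, -8.05). Since A1 is tangent to WM there, AW ⟂ WM, so WM runs along (−sin 236°, cos 236°); with |WM| = 22.3, M = (66.6, -20.5). Then |BM| = |M − B| = 26.0.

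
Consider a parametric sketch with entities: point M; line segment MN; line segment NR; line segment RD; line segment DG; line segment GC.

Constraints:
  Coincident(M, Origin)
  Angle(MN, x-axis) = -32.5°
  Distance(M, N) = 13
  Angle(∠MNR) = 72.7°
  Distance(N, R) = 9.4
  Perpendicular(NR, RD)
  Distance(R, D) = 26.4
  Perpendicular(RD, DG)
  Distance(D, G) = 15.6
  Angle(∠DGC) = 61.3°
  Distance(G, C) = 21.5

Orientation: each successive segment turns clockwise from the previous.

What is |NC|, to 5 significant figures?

8.5957

RD ⟂ DG, so DG runs at 40.200°; with |DG| = 15.6, G = (-1.3405, 17.181). ∠DGC = 61.3° gives GC at -78.500° from the x-axis; with |GC| = 21.5, C = (2.9460, -3.8872). Then |NC| = |C − N| = 8.5957.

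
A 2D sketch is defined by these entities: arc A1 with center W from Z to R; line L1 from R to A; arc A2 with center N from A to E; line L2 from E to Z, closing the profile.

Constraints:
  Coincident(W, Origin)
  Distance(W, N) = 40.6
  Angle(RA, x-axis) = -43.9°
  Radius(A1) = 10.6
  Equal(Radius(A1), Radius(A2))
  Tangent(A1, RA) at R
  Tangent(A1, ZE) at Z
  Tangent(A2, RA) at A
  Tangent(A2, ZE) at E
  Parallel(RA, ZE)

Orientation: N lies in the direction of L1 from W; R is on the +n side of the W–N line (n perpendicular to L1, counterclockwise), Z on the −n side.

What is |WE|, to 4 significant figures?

41.96

The slot axis is L1's direction at -43.9°, so u = (cos -43.9°, sin -43.9°) = (0.7206, -0.6934) and n = (−sin -43.9°, cos -43.9°) = (0.6934, 0.7206). W is at the origin and N lies 40.6 along u from W, so N = 40.6·u = (29.25, -28.15). Tangency of A1 to both parallel lines with radius 10.6 puts R and Z at W ± 10.6·n: R = (7.350, 7.638), Z = (-7.350, -7.638). Equal radii place A and E the same way about N: A = N + 10.6·n = (36.60, -20.51), E = N − 10.6·n = (21.90, -35.79). Then |WE| = |E − W| = 41.96.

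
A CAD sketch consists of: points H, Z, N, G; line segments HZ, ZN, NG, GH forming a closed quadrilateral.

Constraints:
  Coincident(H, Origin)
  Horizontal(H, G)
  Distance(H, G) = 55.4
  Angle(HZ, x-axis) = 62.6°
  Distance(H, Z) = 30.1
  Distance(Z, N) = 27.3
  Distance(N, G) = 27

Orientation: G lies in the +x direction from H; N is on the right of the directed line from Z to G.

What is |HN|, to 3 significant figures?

28.9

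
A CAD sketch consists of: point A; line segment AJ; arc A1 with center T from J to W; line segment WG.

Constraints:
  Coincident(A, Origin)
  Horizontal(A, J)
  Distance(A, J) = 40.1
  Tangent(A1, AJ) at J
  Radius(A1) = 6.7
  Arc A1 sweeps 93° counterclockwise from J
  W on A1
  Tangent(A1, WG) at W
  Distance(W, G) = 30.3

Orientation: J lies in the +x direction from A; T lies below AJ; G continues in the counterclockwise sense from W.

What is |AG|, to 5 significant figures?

51.153

A is at the origin; A and J share the same y with |AJ| = 40.1 and J on the +x side, so J = (40.100, 0.0000). The tangent condition forces TJ to be normal to AJ, so T = J + (0, -6.7) = (40.100, -6.7000). On A1, J sits at bearing 90° from T; a 93° counterclockwise sweep puts W at bearing 183°, so W = T + 6.7·(cos 183°, sin 183°) = (33.409, -7.0507). Tangency of A1 to WG means the radius TW is perpendicular to WG, so WG runs along (−sin 183°, cos 183°); with |WG| = 30.3, G = (34.995, -37.309). Then |AG| = |G − A| = 51.153.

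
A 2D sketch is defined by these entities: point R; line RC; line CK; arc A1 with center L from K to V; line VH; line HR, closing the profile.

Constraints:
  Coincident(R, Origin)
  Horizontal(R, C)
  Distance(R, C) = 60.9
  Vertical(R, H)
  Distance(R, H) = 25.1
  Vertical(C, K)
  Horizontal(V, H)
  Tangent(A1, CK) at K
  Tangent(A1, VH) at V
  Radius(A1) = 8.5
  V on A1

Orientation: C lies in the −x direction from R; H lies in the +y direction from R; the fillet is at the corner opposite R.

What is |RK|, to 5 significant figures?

63.122

R is at the origin; RC is horizontal with |RC| = 60.9 and C on the −x side, so C = (-60.900, 0.0000). R and H share the same x with |RH| = 25.1 and H on the +y side, so H = (0.0000, 25.100). The virtual corner opposite R is at (-60.900, 25.100). Tangency of A1 to CK means the radius LK is perpendicular to CK and tangency of A1 to VH means the radius LV is perpendicular to VH, with radius 8.5, so the center L sits 8.5 in from both sides at L = (-52.400, 16.600). That places the tangent points at K = (-60.900, 16.600) on CK and V = (-52.400, 25.100) on VH. Then |RK| = |K − R| = 63.122.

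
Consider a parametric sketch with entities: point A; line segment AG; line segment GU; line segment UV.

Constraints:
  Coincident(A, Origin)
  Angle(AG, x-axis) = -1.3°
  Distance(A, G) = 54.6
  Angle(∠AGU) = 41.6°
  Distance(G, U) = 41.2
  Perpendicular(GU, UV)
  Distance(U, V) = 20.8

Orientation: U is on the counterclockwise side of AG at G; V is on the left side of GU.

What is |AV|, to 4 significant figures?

15.45

∠AGU = 41.6°, so GU runs at -1.3° + (180° − 41.6°) = 137.1° from the x-axis; with |GU| = 41.2, U = G + 41.2·(cos 137.1°, sin 137.1°) = (24.41, 26.81). GU ⟂ UV; with |UV| = 20.8 on the left of GU, V = U + 20.8·(-0.6807, -0.7325) = (10.25, 11.57). Then |AV| = |V − A| = 15.45.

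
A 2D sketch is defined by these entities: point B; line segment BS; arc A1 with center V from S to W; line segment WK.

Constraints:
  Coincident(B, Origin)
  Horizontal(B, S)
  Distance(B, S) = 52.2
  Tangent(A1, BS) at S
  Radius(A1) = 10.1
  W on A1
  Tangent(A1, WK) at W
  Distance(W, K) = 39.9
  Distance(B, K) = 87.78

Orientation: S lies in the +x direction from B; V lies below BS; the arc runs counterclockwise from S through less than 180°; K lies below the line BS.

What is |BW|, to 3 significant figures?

49.1

B is at the origin; B and S share the same y with |BS| = 52.2 and S on the +x side, so S = (52.2, 0.00). Tangency of A1 to BS means the radius VS is perpendicular to BS, so V = S + (0, -10.1) = (52.2, -10.1). Since VW ⟂ WK (tangency), |VK| = √(10.1² + 39.9²) = 41.2 regardless of where W sits on A1. So K lies on both circle(B, 87.78) and circle(V, 41.2); the below-BS intersection is K = (76.2, -43.5). W is the foot of the tangent from K: W = (45.7, -17.8).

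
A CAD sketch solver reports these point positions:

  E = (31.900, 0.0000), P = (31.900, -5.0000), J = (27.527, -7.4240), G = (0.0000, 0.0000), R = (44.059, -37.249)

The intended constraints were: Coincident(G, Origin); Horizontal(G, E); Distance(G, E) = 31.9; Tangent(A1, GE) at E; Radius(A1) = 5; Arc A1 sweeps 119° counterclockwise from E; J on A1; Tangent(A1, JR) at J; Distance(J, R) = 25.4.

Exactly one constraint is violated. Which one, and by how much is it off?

Distance(J, R) = 25.4 — off by 8.70.

G = (0.00, 0.00) ✓; G.y = 0.00, E.y = 0.00 ✓; |GE| = 31.90 ✓; ∠(PE, EG) = 90.00° ✓; |PE| = 5.000 ✓; bearing(P→J) − bearing(P→E) = 119.0° ✓; |PJ| = 5.000 ✓; ∠(PJ, JR) = 90.00° ✓; |JR| = 34.10 ✗.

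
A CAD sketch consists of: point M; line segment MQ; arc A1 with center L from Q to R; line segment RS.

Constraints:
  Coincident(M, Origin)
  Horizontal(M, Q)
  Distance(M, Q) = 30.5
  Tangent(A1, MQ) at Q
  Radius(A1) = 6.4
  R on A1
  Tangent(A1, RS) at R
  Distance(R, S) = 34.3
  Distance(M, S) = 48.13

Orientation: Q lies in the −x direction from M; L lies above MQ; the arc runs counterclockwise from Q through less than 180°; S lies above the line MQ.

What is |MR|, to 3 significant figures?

25.0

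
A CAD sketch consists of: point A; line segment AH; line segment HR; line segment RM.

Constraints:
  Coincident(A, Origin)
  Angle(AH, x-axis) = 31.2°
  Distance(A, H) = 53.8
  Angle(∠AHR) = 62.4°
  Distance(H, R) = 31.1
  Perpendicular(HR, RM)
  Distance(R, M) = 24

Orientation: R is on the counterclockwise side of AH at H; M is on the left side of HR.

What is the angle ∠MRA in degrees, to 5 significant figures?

7.3792°

∠AHR = 62.4°, so HR runs at 31.2° + (180° − 62.4°) = 148.80° from the x-axis; with |HR| = 31.1, R = H + 31.1·(cos 148.80°, sin 148.80°) = (19.417, 43.980). The perpendicularity gives RM at right angles to HR; with |RM| = 24.0 on the left of HR, M = R + 24.0·(-0.51803, -0.85536) = (6.9841, 23.452). Then cos ∠MRA = RM·RA / (|RM||RA|), giving 7.3792°.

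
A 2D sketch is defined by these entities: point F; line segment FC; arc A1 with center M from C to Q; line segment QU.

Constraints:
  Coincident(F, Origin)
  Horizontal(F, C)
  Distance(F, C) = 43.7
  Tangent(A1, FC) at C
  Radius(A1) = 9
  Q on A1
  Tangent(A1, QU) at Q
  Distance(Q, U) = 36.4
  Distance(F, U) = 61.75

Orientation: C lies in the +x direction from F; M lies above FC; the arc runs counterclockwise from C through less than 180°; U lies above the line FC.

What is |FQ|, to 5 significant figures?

53.565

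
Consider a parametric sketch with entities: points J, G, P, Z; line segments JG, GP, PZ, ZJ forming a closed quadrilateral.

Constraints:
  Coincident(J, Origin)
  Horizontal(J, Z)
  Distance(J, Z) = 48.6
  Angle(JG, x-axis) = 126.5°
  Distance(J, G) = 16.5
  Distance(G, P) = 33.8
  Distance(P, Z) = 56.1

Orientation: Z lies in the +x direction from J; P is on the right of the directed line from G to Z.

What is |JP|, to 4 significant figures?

20.36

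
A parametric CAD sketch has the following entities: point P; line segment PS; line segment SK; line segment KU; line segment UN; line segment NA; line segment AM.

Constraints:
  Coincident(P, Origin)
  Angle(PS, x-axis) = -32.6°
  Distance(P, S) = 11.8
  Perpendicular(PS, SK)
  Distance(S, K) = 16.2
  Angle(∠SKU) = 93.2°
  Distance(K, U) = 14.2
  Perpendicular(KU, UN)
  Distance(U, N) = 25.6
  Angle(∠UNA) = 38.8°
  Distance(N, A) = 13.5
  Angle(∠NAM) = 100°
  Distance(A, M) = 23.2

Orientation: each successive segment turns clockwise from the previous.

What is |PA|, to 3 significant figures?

5.43

P is at the origin; PS runs at -32.6° with length 11.8, so S = (9.94, -6.36). PS ⟂ SK, so SK runs at -123°; with |SK| = 16.2, K = (1.21, -20.0). ∠SKU = 93.2° gives KU at 151° from the x-axis; with |KU| = 14.2, U = (-11.2, -13.0). KU ⟂ UN, so UN runs at 60.6°; with |UN| = 25.6, N = (1.41, 9.27). ∠UNA = 38.8° gives NA at -80.6° from the x-axis; with |NA| = 13.5, A = (3.61, -4.05). Then |PA| = |A − P| = 5.43.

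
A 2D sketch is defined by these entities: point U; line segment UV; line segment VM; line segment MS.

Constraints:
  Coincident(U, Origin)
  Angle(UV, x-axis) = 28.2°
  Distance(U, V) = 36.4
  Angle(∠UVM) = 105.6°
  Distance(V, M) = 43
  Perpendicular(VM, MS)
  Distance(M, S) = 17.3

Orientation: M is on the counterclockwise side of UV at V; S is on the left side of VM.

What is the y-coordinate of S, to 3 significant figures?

55.4

U is at the origin; UV runs at 28.2° with length 36.4, so V = 36.4·(cos 28.2°, sin 28.2°) = (32.1, 17.2). ∠UVM = 105.6°, so VM runs at 28.2° + (180° − 105.6°) = 103° from the x-axis; with |VM| = 43.0, M = V + 43.0·(cos 103°, sin 103°) = (22.7, 59.2). VM is perpendicular to MS; with |MS| = 17.3 on the left of VM, S = M + 17.3·(-0.976, -0.218) = (5.82, 55.4). So S.y = 55.4.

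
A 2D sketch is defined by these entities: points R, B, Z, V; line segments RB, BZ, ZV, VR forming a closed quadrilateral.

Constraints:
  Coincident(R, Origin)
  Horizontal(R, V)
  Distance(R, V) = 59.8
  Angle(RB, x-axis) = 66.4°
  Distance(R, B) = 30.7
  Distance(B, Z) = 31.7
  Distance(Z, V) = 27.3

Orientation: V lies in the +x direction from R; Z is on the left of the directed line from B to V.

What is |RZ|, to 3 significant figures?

48.5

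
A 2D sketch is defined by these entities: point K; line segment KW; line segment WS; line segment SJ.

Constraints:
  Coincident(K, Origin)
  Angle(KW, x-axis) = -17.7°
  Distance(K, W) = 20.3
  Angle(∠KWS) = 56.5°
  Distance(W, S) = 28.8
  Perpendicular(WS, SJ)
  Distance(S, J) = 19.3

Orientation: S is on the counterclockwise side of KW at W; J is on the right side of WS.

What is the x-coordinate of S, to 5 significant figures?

11.497

K is at the origin; KW runs at -17.7° with length 20.3, so W = 20.3·(cos -17.7°, sin -17.7°) = (19.339, -6.1719). ∠KWS = 56.5°, so WS runs at -17.7° + (180° − 56.5°) = 105.80° from the x-axis; with |WS| = 28.8, S = W + 28.8·(cos 105.80°, sin 105.80°) = (11.497, 21.540). So S.x = 11.497.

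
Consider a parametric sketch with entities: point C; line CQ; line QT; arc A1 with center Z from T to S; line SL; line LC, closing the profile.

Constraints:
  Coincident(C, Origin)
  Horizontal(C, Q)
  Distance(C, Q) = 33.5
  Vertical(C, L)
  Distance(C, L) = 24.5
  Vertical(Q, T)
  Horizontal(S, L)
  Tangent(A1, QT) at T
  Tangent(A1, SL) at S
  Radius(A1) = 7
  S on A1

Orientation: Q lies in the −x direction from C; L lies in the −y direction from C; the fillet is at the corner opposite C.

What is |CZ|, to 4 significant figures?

31.76

C is at the origin; C and Q share the same y with |CQ| = 33.5 and Q on the −x side, so Q = (-33.50, 0.000). CL is vertical with |CL| = 24.5 and L on the −y side, so L = (0.000, -24.50). The virtual corner opposite C is at (-33.50, -24.50). A1 meets QT tangentially, so ZT is at right angles to QT and since A1 is tangent to SL there, ZS ⟂ SL, with radius 7.0, so the center Z sits 7.0 in from both sides at Z = (-26.50, -17.50). Then |CZ| = |Z − C| = 31.76.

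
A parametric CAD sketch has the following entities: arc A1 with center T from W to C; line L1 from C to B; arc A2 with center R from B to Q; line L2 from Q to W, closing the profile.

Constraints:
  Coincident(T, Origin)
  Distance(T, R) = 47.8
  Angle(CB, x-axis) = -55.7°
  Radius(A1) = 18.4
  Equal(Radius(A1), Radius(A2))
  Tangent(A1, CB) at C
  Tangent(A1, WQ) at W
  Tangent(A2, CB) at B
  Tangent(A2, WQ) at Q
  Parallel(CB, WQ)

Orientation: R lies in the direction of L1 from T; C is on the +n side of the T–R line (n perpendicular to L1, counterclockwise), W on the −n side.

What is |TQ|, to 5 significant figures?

51.219

Tangency of A1 to both parallel lines with radius 18.4 puts C and W at T ± 18.4·n: C = (15.200, 10.369), W = (-15.200, -10.369). Equal radii place B and Q the same way about R: B = R + 18.4·n = (42.137, -29.119), Q = R − 18.4·n = (11.736, -49.856). Then |TQ| = |Q − T| = 51.219.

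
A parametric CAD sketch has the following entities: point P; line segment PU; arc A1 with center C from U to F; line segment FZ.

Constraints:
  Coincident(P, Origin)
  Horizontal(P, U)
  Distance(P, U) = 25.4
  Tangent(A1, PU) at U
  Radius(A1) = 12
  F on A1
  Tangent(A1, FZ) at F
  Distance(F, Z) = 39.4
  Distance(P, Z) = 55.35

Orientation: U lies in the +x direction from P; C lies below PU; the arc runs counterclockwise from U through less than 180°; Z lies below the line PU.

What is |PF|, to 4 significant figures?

18.91

P is at the origin; P and U share the same y with |PU| = 25.4 and U on the +x side, so U = (25.40, 0.000). Since A1 is tangent to PU there, CU ⟂ PU, so C = U + (0, -12) = (25.40, -12.00). Since CF ⟂ FZ (tangency), |CZ| = √(12.0² + 39.4²) = 41.19 regardless of where F sits on A1. So Z lies on both circle(P, 55.35) and circle(C, 41.19); the below-PU intersection is Z = (17.67, -52.45). F is the foot of the tangent from Z: F = (13.47, -13.28).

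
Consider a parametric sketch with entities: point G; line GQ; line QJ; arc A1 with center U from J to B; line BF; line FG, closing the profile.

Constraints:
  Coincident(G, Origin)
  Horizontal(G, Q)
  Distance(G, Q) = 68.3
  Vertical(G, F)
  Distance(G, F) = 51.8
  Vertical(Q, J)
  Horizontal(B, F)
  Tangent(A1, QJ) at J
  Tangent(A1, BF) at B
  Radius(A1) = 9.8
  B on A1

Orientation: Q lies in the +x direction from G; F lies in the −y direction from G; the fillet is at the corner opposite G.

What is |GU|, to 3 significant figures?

72.0

GF is vertical with |GF| = 51.8 and F on the −y side, so F = (0.00, -51.8). The virtual corner opposite G is at (68.3, -51.8). The tangent condition forces UJ to be normal to QJ and the tangent condition forces UB to be normal to BF, with radius 9.8, so the center U sits 9.8 in from both sides at U = (58.5, -42.0). Then |GU| = |U − G| = 72.0.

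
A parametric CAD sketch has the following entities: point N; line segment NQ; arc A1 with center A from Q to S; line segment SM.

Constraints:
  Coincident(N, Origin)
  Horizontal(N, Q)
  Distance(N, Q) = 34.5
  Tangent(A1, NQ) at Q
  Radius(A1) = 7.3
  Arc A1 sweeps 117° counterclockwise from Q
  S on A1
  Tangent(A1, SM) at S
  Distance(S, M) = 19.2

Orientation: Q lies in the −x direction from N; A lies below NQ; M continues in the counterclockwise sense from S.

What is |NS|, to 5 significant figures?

42.356

N is at the origin; N and Q share the same y with |NQ| = 34.5 and Q on the −x side, so Q = (-34.500, 0.0000). Tangency of A1 to NQ means the radius AQ is perpendicular to NQ, so A = Q + (0, -7.3) = (-34.500, -7.3000). On A1, Q sits at bearing 90° from A; a 117° counterclockwise sweep puts S at bearing 207°, so S = A + 7.3·(cos 207°, sin 207°) = (-41.004, -10.614). Then |NS| = |S − N| = 42.356.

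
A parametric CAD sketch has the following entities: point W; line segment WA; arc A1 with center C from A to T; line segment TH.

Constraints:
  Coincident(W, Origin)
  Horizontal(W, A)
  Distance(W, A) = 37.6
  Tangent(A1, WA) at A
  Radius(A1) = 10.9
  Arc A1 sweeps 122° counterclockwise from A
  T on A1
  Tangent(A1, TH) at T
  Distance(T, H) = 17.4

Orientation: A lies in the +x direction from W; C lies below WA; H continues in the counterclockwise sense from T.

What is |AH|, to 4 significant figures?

31.43

W is at the origin; W and A share the same y with |WA| = 37.6 and A on the +x side, so A = (37.60, 0.000). The tangent condition forces CA to be normal to WA, so C = A + (0, -10.9) = (37.60, -10.90). On A1, A sits at bearing 90° from C; a 122° counterclockwise sweep puts T at bearing 212°, so T = C + 10.9·(cos 212°, sin 212°) = (28.36, -16.68). Since A1 is tangent to TH there, CT ⟂ TH, so TH runs along (−sin 212°, cos 212°); with |TH| = 17.4, H = (37.58, -31.43). Then |AH| = |H − A| = 31.43.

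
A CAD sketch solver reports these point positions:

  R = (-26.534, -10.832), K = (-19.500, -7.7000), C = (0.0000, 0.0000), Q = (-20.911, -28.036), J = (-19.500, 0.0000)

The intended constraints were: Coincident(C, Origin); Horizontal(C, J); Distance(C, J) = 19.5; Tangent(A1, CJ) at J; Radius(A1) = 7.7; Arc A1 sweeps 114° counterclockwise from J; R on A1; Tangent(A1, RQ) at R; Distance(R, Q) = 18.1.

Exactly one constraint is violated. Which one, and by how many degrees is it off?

Tangent(A1, RQ) at R — off by 5.90°.

C = (0.00, 0.00) ✓; C.y = 0.00, J.y = 0.00 ✓; |CJ| = 19.50 ✓; ∠(KJ, JC) = 90.00° ✓; |KJ| = 7.700 ✓; bearing(K→R) − bearing(K→J) = 114.0° ✓; |KR| = 7.700 ✓; ∠(KR, RQ) = 95.90° ✗; |RQ| = 18.10 ✓.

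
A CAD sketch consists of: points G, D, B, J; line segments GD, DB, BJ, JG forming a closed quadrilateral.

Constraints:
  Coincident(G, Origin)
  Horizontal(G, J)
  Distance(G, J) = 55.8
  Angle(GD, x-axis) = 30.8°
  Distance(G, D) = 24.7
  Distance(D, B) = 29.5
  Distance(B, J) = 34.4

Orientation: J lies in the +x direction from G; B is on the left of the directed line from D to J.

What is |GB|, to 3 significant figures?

54.0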